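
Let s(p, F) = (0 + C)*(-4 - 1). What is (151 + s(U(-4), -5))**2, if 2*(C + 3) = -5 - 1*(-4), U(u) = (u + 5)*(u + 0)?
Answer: 113569/4 ≈ 28392.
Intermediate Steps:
U(u) = u*(5 + u) (U(u) = (5 + u)*u = u*(5 + u))
C = -7/2 (C = -3 + (-5 - 1*(-4))/2 = -3 + (-5 + 4)/2 = -3 + (1/2)*(-1) = -3 - 1/2 = -7/2 ≈ -3.5000)
s(p, F) = 35/2 (s(p, F) = (0 - 7/2)*(-4 - 1) = -7/2*(-5) = 35/2)
(151 + s(U(-4), -5))**2 = (151 + 35/2)**2 = (337/2)**2 = 113569/4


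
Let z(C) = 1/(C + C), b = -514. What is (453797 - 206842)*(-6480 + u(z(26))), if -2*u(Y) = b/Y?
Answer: 1700038220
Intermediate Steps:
z(C) = 1/(2*C)
u(Y) = 257/Y (u(Y) = -(-257)/Y = 257/Y)
(453797 - 206842)*(-6480 + u(z(26))) = (453797 - 206842)*(-6480 + 257/(((1/2)/26))) = 246955*(-6480 + 257/(((1/2)*(1/26)))) = 246955*(-6480 + 257/(1/52)) = 246955*(-6480 + 257*52) = 246955*(-6480 + 13364) = 246955*6884 = 1700038220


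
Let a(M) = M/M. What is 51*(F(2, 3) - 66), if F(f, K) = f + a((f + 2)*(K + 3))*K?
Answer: -3111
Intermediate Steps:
a(M) = 1
F(f, K) = K + f (F(f, K) = f + 1*K = f + K = K + f)
51*(F(2, 3) - 66) = 51*((3 + 2) - 66) = 51*(5 - 66) = 51*(-61) = -3111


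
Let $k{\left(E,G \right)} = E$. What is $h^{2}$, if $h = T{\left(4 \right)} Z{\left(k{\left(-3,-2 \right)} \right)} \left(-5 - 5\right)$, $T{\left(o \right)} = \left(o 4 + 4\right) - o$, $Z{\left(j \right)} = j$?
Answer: $230400$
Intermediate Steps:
$T{\left(o \right)} = 4 + 3 o$ ($T{\left(o \right)} = \left(4 o + 4\right) - o = \left(4 + 4 o\right) - o = 4 + 3 o$)
$h = 480$ ($h = \left(4 + 3 \cdot 4\right) \left(-3\right) \left(-5 - 5\right) = \left(4 + 12\right) \left(-3\right) \left(-10\right) = 16 \left(-3\right) \left(-10\right) = \left(-48\right) \left(-10\right) = 480$)
$h^{2} = 480^{2} = 230400$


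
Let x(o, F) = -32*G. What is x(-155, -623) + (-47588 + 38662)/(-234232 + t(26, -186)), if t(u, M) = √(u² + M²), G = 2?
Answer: -438655412062/6858074319 + 4463*√8818/13716148638 ≈ -63.962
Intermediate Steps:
x(o, F) = -64 (x(o, F) = -32*2 = -64)
t(u, M) = √(M² + u²)
x(-155, -623) + (-47588 + 38662)/(-234232 + t(26, -186)) = -64 + (-47588 + 38662)/(-234232 + √((-186)² + 26²)) = -64 - 8926/(-234232 + √(34596 + 676)) = -64 - 8926/(-234232 + √35272) = -64 - 8926/(-234232 + 2*√8818)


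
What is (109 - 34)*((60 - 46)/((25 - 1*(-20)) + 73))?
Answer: 525/59 ≈ 8.8983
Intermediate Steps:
(109 - 34)*((60 - 46)/((25 - 1*(-20)) + 73)) = 75*(14/((25 + 20) + 73)) = 75*(14/(45 + 73)) = 75*(14/118) = 75*(14*(1/118)) = 75*(7/59) = 525/59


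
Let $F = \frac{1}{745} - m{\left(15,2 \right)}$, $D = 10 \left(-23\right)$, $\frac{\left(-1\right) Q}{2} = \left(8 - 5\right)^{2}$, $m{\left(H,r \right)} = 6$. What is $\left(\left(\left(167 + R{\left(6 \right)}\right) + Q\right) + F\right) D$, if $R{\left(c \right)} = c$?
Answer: $- \frac{5106276}{149} \approx -34270.0$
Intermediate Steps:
$Q = -18$ ($Q = - 2 \left(8 - 5\right)^{2} = - 2 \cdot 3^{2} = \left(-2\right) 9 = -18$)
$D = -230$
$F = - \frac{4469}{745}$ ($F = \frac{1}{745} - 6 = - \frac{4469}{745} \approx -5.9987$)
$\left(\left(\left(167 + R{\left(6 \right)}\right) + Q\right) + F\right) D = \left(\left(\left(167 + 6\right) - 18\right) - \frac{4469}{745}\right) \left(-230\right) = \left(\left(173 - 18\right) - \frac{4469}{745}\right) \left(-230\right) = \left(155 - \frac{4469}{745}\right) \left(-230\right) = \frac{111006}{745} \left(-230\right) = - \frac{5106276}{149}$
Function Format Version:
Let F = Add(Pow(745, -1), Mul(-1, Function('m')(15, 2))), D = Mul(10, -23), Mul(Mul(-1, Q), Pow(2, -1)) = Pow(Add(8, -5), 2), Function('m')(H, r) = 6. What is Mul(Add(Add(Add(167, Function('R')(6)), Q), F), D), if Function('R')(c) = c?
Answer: Rational(-5106276, 149) ≈ -34270.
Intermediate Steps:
Q = -18 (Q = Mul(-2, Pow(Add(8, -5), 2)) = Mul(-2, Pow(3, 2)) = Mul(-2, 9) = -18)
D = -230
F = Rational(-4469, 745) (F = Add(Pow(745, -1), Mul(-1, 6)) = Add(Rational(1, 745), -6) = Rational(-4469, 745) ≈ -5.9987)
Mul(Add(Add(Add(167, Function('R')(6)), Q), F), D) = Mul(Add(Add(Add(167, 6), -18), Rational(-4469, 745)), -230) = Mul(Add(Add(173, -18), Rational(-4469, 745)), -230) = Mul(Add(155, Rational(-4469, 745)), -230) = Mul(Rational(111006, 745), -230) = Rational(-5106276, 149)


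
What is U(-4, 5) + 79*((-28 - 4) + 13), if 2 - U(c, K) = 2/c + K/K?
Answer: -2999/2 ≈ -1499.5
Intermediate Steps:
U(c, K) = 1 - 2/c (U(c, K) = 2 - (2/c + K/K) = 2 - (2/c + 1) = 2 - (1 + 2/c) = 2 + (-1 - 2/c) = 1 - 2/c)
U(-4, 5) + 79*((-28 - 4) + 13) = (-2 - 4)/(-4) + 79*((-28 - 4) + 13) = -¼*(-6) + 79*(-32 + 13) = 3/2 + 79*(-19) = 3/2 - 1501 = -2999/2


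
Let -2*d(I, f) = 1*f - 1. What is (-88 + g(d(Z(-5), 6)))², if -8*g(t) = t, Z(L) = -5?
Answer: 1968409/256 ≈ 7689.1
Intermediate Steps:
d(I, f) = ½ - f/2 (d(I, f) = -(1*f - 1)/2 = -(f - 1)/2 = -(-1 + f)/2 = ½ - f/2)
g(t) = -t/8
(-88 + g(d(Z(-5), 6)))² = (-88 - (½ - ½*6)/8)² = (-88 - (½ - 3)/8)² = (-88 - ⅛*(-5/2))² = (-88 + 5/16)² = (-1403/16)² = 1968409/256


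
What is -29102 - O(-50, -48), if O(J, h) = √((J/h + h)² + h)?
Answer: -29102 - √1242481/24 ≈ -29148.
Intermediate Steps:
O(J, h) = √(h + (h + J/h)²) (O(J, h) = √((h + J/h)² + h) = √(h + (h + J/h)²))
-29102 - O(-50, -48) = -29102 - √(-48 + (-50 + (-48)²)²/(-48)²) = -29102 - √(-48 + (-50 + 2304)²/2304) = -29102 - √(-48 + (1/2304)*2254²) = -29102 - √(-48 + (1/2304)*5080516) = -29102 - √(-48 + 1270129/576) = -29102 - √(1242481/576) = -29102 - √1242481/24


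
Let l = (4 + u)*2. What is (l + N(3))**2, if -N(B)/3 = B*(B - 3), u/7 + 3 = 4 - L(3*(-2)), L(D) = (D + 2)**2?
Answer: 40804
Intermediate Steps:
L(D) = (2 + D)**2
u = -105 (u = -21 + 7*(4 - (2 + 3*(-2))**2) = -21 + 7*(4 - (2 - 6)**2) = -21 + 7*(4 - 1*(-4)**2) = -21 + 7*(4 - 1*16) = -21 + 7*(4 - 16) = -21 + 7*(-12) = -21 - 84 = -105)
N(B) = -3*B*(-3 + B) (N(B) = -3*B*(B - 3) = -3*B*(-3 + B))
l = -202 (l = (4 - 105)*2 = -101*2 = -202)
(l + N(3))**2 = (-202 + 3*3*(3 - 1*3))**2 = (-202 + 3*3*(3 - 3))**2 = (-202 + 3*3*0)**2 = (-202 + 0)**2 = (-202)**2 = 40804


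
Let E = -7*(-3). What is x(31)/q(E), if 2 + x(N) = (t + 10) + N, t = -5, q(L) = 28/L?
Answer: 51/2 ≈ 25.500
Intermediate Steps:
E = 21
x(N) = 3 + N (x(N) = -2 + ((-5 + 10) + N) = -2 + (5 + N) = 3 + N)
x(31)/q(E) = (3 + 31)/((28/21)) = 34/((28*(1/21))) = 34/(4/3) = 34*(¾) = 51/2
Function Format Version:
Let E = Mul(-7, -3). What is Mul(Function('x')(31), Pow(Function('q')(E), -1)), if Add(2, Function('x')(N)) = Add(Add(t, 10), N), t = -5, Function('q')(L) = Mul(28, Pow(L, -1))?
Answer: Rational(51, 2) ≈ 25.500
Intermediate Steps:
E = 21
Function('x')(N) = Add(3, N) (Function('x')(N) = Add(-2, Add(Add(-5, 10), N)) = Add(-2, Add(5, N)) = Add(3, N))
Mul(Function('x')(31), Pow(Function('q')(E), -1)) = Mul(Add(3, 31), Pow(Mul(28, Pow(21, -1)), -1)) = Mul(34, Pow(Mul(28, Rational(1, 21)), -1)) = Mul(34, Pow(Rational(4, 3), -1)) = Mul(34, Rational(3, 4)) = Rational(51, 2)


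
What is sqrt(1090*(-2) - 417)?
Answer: 7*I*sqrt(53) ≈ 50.961*I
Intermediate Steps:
sqrt(1090*(-2) - 417) = sqrt(-2180 - 417) = sqrt(-2597) = 7*I*sqrt(53)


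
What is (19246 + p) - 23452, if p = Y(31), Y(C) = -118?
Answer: -4324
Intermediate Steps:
p = -118
(19246 + p) - 23452 = (19246 - 118) - 23452 = 19128 - 23452 = -4324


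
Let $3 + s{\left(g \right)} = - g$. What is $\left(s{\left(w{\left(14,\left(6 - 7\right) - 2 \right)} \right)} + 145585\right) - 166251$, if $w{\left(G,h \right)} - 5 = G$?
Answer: $-20688$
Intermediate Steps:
$w{\left(G,h \right)} = 5 + G$
$s{\left(g \right)} = -3 - g$
$\left(s{\left(w{\left(14,\left(6 - 7\right) - 2 \right)} \right)} + 145585\right) - 166251 = \left(\left(-3 - \left(5 + 14\right)\right) + 145585\right) - 166251 = \left(\left(-3 - 19\right) + 145585\right) - 166251 = \left(-22 + 145585\right) - 166251 = 145563 - 166251 = -20688$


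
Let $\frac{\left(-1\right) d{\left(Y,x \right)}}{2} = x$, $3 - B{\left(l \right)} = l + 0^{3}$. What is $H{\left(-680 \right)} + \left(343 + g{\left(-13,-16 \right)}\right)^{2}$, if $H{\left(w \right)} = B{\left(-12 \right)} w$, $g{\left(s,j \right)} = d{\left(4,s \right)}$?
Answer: $125961$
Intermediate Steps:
$B{\left(l \right)} = 3 - l$ ($B{\left(l \right)} = 3 - \left(l + 0^{3}\right) = 3 - \left(l + 0\right) = 3 - l$)
$d{\left(Y,x \right)} = - 2 x$
$g{\left(s,j \right)} = - 2 s$
$H{\left(w \right)} = 15 w$ ($H{\left(w \right)} = \left(3 - -12\right) w = \left(3 + 12\right) w = 15 w$)
$H{\left(-680 \right)} + \left(343 + g{\left(-13,-16 \right)}\right)^{2} = 15 \left(-680\right) + \left(343 - -26\right)^{2} = -10200 + \left(343 + 26\right)^{2} = -10200 + 369^{2} = -10200 + 136161 = 125961$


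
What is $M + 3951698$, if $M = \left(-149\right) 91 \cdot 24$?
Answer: $3626282$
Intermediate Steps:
$M = -325416$ ($M = \left(-13559\right) 24 = -325416$)
$M + 3951698 = -325416 + 3951698 = 3626282$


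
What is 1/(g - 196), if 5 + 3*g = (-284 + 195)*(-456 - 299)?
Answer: 3/66602 ≈ 4.5044e-5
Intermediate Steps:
g = 67190/3 (g = -5/3 + ((-284 + 195)*(-456 - 299))/3 = -5/3 + (-89*(-755))/3 = -5/3 + (⅓)*67195 = -5/3 + 67195/3 = 67190/3 ≈ 22397.)
1/(g - 196) = 1/(67190/3 - 196) = 1/(66602/3) = 3/66602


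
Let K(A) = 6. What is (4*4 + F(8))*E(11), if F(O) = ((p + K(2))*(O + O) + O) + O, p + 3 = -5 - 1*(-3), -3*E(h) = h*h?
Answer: -1936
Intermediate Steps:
E(h) = -h²/3 (E(h) = -h*h/3 = -h²/3)
p = -5 (p = -3 + (-5 - 1*(-3)) = -3 + (-5 + 3) = -3 - 2 = -5)
F(O) = 4*O (F(O) = ((-5 + 6)*(O + O) + O) + O = (1*(2*O) + O) + O = (2*O + O) + O = 3*O + O = 4*O)
(4*4 + F(8))*E(11) = (4*4 + 4*8)*(-⅓*11²) = (16 + 32)*(-⅓*121) = 48*(-121/3) = -1936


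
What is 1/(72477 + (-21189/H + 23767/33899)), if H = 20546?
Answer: 696488854/50479192702229 ≈ 1.3798e-5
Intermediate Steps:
1/(72477 + (-21189/H + 23767/33899)) = 1/(72477 + (-21189/20546 + 23767/33899)) = 1/(72477 - 229969129/696488854) = 1/(50479192702229/696488854) = 696488854/50479192702229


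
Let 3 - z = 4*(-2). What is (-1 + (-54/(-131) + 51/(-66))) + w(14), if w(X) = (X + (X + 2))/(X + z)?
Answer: -2313/14410 ≈ -0.16051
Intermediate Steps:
z = 11 (z = 3 - 4*(-2) = 3 - 1*(-8) = 3 + 8 = 11)
w(X) = (2 + 2*X)/(11 + X) (w(X) = (X + (X + 2))/(X + 11) = (X + (2 + X))/(11 + X) = (2 + 2*X)/(11 + X))
(-1 + (-54/(-131) + 51/(-66))) + w(14) = (-1 + (-54/(-131) + 51/(-66))) + 2*(1 + 14)/(11 + 14) = (-1 + (-54*(-1/131) + 51*(-1/66))) + 2*15/25 = (-1 + (54/131 - 17/22)) + 2*(1/25)*15 = (-1 - 1039/2882) + 6/5 = -3921/2882 + 6/5 = -2313/14410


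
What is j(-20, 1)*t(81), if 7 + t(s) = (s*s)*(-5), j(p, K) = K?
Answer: -32812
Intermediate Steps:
t(s) = -7 - 5*s² (t(s) = -7 + (s*s)*(-5) = -7 + s²*(-5) = -7 - 5*s²)
j(-20, 1)*t(81) = 1*(-7 - 5*81²) = 1*(-7 - 5*6561) = 1*(-7 - 32805) = 1*(-32812) = -32812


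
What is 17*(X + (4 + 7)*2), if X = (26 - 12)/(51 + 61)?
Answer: 3009/8 ≈ 376.13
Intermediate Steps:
X = ⅛ (X = 14/112 = 14*(1/112) = ⅛ ≈ 0.12500)
17*(X + (4 + 7)*2) = 17*(⅛ + (4 + 7)*2) = 17*(⅛ + 11*2) = 17*(⅛ + 22) = 17*(177/8) = 3009/8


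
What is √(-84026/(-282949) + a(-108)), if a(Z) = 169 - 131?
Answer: 2*√766515065878/282949 ≈ 6.1885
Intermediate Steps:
a(Z) = 38
√(-84026/(-282949) + a(-108)) = √(-84026/(-282949) + 38) = √(-84026*(-1/282949) + 38) = √(84026/282949 + 38) = √(10836088/282949) = 2*√766515065878/282949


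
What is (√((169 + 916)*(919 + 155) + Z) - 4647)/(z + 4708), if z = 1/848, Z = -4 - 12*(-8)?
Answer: -1313552/1330795 + 848*√1165382/3992385 ≈ -0.75775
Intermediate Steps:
Z = 92 (Z = -4 + 96 = 92)
z = 1/848 ≈ 0.0011792
(√((169 + 916)*(919 + 155) + Z) - 4647)/(z + 4708) = (√((169 + 916)*(919 + 155) + 92) - 4647)/(1/848 + 4708) = (√(1085*1074 + 92) - 4647)/(3992385/848) = (√(1165290 + 92) - 4647)*(848/3992385) = (√1165382 - 4647)*(848/3992385) = (-4647 + √1165382)*(848/3992385) = -1313552/1330795 + 848*√1165382/3992385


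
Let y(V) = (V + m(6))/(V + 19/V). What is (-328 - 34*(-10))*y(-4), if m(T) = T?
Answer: -96/35 ≈ -2.7429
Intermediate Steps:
y(V) = (6 + V)/(V + 19/V) (y(V) = (V + 6)/(V + 19/V) = (6 + V)/(V + 19/V))
(-328 - 34*(-10))*y(-4) = (-328 - 34*(-10))*(-4*(6 - 4)/(19 + (-4)²)) = (-328 + 340)*(-4*2/(19 + 16)) = 12*(-4*2/35) = 12*(-4*1/35*2) = 12*(-8/35) = -96/35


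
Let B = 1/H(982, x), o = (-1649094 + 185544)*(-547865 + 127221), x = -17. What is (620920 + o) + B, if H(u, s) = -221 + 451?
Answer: 141595853837601/230 ≈ 6.1563e+11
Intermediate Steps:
H(u, s) = 230
o = 615633526200 (o = -1463550*(-420644) = 615633526200)
B = 1/230 ≈ 0.0043478
(620920 + o) + B = (620920 + 615633526200) + 1/230 = 615634147120 + 1/230 = 141595853837601/230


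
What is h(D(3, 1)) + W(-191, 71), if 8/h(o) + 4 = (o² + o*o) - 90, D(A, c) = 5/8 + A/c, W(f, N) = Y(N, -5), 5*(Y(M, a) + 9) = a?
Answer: -21926/2167 ≈ -10.118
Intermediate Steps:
Y(M, a) = -9 + a/5
W(f, N) = -10 (W(f, N) = -9 + (⅕)*(-5) = -9 - 1 = -10)
D(A, c) = 5/8 + A/c (D(A, c) = 5*(⅛) + A/c = 5/8 + A/c)
h(o) = 8/(-94 + 2*o²) (h(o) = 8/(-4 + ((o² + o*o) - 90)) = 8/(-4 + ((o² + o²) - 90)) = 8/(-4 + (2*o² - 90)) = 8/(-4 + (-90 + 2*o²)) = 8/(-94 + 2*o²))
h(D(3, 1)) + W(-191, 71) = 4/(-47 + (5/8 + 3/1)²) - 10 = 4/(-47 + (5/8 + 3*1)²) - 10 = 4/(-47 + (5/8 + 3)²) - 10 = 4/(-47 + (29/8)²) - 10 = 4/(-47 + 841/64) - 10 = 4/(-2167/64) - 10 = 4*(-64/2167) - 10 = -256/2167 - 10 = -21926/2167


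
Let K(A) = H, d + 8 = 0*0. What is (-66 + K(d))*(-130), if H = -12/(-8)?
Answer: 8385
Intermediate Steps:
d = -8 (d = -8 + 0*0 = -8 + 0 = -8)
H = 3/2 (H = -12*(-⅛) = 3/2 ≈ 1.5000)
K(A) = 3/2
(-66 + K(d))*(-130) = (-66 + 3/2)*(-130) = -129/2*(-130) = 8385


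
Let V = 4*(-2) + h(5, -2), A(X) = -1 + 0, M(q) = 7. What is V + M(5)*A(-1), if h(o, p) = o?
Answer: -10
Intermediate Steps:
A(X) = -1
V = -3 (V = 4*(-2) + 5 = -8 + 5 = -3)
V + M(5)*A(-1) = -3 + 7*(-1) = -3 - 7 = -10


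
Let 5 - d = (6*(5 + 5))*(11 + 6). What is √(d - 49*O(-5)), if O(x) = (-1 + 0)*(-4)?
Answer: I*√1211 ≈ 34.799*I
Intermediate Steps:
O(x) = 4 (O(x) = -1*(-4) = 4)
d = -1015 (d = 5 - 6*(5 + 5)*(11 + 6) = 5 - 6*10*17 = 5 - 60*17 = 5 - 1*1020 = 5 - 1020 = -1015)
√(d - 49*O(-5)) = √(-1015 - 49*4) = √(-1015 - 196) = √(-1211) = I*√1211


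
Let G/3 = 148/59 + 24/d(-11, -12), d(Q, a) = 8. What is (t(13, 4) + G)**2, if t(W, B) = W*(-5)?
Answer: 8179600/3481 ≈ 2349.8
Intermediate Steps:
t(W, B) = -5*W
G = 975/59 (G = 3*(148/59 + 24/8) = 3*(148*(1/59) + 24*(1/8)) = 3*(148/59 + 3) = 3*(325/59) = 975/59 ≈ 16.525)
(t(13, 4) + G)**2 = (-5*13 + 975/59)**2 = (-65 + 975/59)**2 = (-2860/59)**2 = 8179600/3481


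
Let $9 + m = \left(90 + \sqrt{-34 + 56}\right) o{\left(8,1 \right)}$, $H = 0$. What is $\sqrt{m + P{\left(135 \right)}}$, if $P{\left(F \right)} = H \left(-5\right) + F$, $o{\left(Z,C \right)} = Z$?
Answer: $\sqrt{846 + 8 \sqrt{22}} \approx 29.724$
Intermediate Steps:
$P{\left(F \right)} = F$ ($P{\left(F \right)} = 0 \left(-5\right) + F = 0 + F = F$)
$m = 711 + 8 \sqrt{22}$ ($m = -9 + \left(90 + \sqrt{-34 + 56}\right) 8 = -9 + \left(90 + \sqrt{22}\right) 8 = -9 + \left(720 + 8 \sqrt{22}\right) = 711 + 8 \sqrt{22} \approx 748.52$)
$\sqrt{m + P{\left(135 \right)}} = \sqrt{\left(711 + 8 \sqrt{22}\right) + 135} = \sqrt{846 + 8 \sqrt{22}}$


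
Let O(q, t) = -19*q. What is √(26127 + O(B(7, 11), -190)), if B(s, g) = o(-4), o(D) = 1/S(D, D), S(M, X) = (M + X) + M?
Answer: √940629/6 ≈ 161.64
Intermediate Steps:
S(M, X) = X + 2*M
o(D) = 1/(3*D) (o(D) = 1/(D + 2*D) = 1/(3*D))
B(s, g) = -1/12 (B(s, g) = (⅓)/(-4) = (⅓)*(-¼) = -1/12)
√(26127 + O(B(7, 11), -190)) = √(26127 - 19*(-1/12)) = √(26127 + 19/12) = √(313543/12) = √940629/6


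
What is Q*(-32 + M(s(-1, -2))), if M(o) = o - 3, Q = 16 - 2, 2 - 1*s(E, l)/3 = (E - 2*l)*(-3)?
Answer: -28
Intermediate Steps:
s(E, l) = 6 - 18*l + 9*E (s(E, l) = 6 - 3*(E - 2*l)*(-3) = 6 - 3*(-3*E + 6*l) = 6 + (-18*l + 9*E) = 6 - 18*l + 9*E)
Q = 14
M(o) = -3 + o
Q*(-32 + M(s(-1, -2))) = 14*(-32 + (-3 + (6 - 18*(-2) + 9*(-1)))) = 14*(-32 + (-3 + (6 + 36 - 9))) = 14*(-32 + (-3 + 33)) = 14*(-32 + 30) = 14*(-2) = -28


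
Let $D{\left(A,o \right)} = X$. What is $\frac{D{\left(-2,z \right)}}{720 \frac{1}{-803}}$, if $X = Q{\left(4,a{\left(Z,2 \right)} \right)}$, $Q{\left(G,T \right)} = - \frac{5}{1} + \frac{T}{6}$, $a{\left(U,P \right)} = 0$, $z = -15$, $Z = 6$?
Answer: $\frac{803}{144} \approx 5.5764$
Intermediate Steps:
$Q{\left(G,T \right)} = -5 + \frac{T}{6}$ ($Q{\left(G,T \right)} = \left(-5\right) 1 + T \frac{1}{6} = -5 + \frac{T}{6}$)
$X = -5$ ($X = -5 + \frac{1}{6} \cdot 0 = -5 + 0 = -5$)
$D{\left(A,o \right)} = -5$
$\frac{D{\left(-2,z \right)}}{720 \frac{1}{-803}} = - \frac{5}{720 \frac{1}{-803}} = - \frac{5}{720 \left(- \frac{1}{803}\right)} = - \frac{5}{- \frac{720}{803}} = \left(-5\right) \left(- \frac{803}{720}\right) = \frac{803}{144}$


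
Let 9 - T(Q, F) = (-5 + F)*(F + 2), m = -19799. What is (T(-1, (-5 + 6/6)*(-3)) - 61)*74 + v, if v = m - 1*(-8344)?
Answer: -22555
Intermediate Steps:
T(Q, F) = 9 - (-5 + F)*(2 + F) (T(Q, F) = 9 - (-5 + F)*(F + 2) = 9 - (-5 + F)*(2 + F))
v = -11455 (v = -19799 - 1*(-8344) = -19799 + 8344 = -11455)
(T(-1, (-5 + 6/6)*(-3)) - 61)*74 + v = ((19 - ((-5 + 6/6)*(-3))² + 3*((-5 + 6/6)*(-3))) - 61)*74 - 11455 = ((19 - ((-5 + 6*(⅙))*(-3))² + 3*((-5 + 6*(⅙))*(-3))) - 61)*74 - 11455 = ((19 - ((-5 + 1)*(-3))² + 3*((-5 + 1)*(-3))) - 61)*74 - 11455 = ((19 - (-4*(-3))² + 3*(-4*(-3))) - 61)*74 - 11455 = ((19 - 1*12² + 3*12) - 61)*74 - 11455 = ((19 - 1*144 + 36) - 61)*74 - 11455 = ((19 - 144 + 36) - 61)*74 - 11455 = (-89 - 61)*74 - 11455 = -150*74 - 11455 = -11100 - 11455 = -22555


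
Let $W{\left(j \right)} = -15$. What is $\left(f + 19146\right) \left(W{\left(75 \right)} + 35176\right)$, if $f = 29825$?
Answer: $1721869331$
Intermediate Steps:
$\left(f + 19146\right) \left(W{\left(75 \right)} + 35176\right) = \left(29825 + 19146\right) \left(-15 + 35176\right) = 48971 \cdot 35161 = 1721869331$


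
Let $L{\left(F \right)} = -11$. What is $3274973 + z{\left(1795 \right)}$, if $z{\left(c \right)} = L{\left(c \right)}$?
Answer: $3274962$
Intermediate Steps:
$z{\left(c \right)} = -11$
$3274973 + z{\left(1795 \right)} = 3274973 - 11 = 3274962$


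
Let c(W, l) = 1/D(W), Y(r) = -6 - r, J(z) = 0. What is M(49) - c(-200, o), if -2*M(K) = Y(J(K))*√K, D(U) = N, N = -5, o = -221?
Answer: 106/5 ≈ 21.200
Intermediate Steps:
D(U) = -5
c(W, l) = -⅕ (c(W, l) = 1/(-5) = -⅕)
M(K) = 3*√K (M(K) = -(-6 - 1*0)*√K/2 = -(-6 + 0)*√K/2 = -(-3)*√K = 3*√K)
M(49) - c(-200, o) = 3*√49 - 1*(-⅕) = 3*7 + ⅕ = 21 + ⅕ = 106/5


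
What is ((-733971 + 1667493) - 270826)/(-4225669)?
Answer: -662696/4225669 ≈ -0.15683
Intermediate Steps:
((-733971 + 1667493) - 270826)/(-4225669) = (933522 - 270826)*(-1/4225669) = 662696*(-1/4225669) = -662696/4225669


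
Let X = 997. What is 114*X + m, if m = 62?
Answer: 113720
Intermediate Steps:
114*X + m = 114*997 + 62 = 113658 + 62 = 113720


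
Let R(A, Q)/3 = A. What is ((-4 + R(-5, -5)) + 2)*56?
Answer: -952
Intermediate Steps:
R(A, Q) = 3*A
((-4 + R(-5, -5)) + 2)*56 = ((-4 + 3*(-5)) + 2)*56 = ((-4 - 15) + 2)*56 = (-19 + 2)*56 = -17*56 = -952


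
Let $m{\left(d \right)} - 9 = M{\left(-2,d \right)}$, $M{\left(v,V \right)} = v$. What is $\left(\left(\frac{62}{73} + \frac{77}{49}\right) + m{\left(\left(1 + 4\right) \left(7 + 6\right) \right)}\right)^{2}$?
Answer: $\frac{23174596}{261121} \approx 88.75$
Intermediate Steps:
$m{\left(d \right)} = 7$ ($m{\left(d \right)} = 9 - 2 = 7$)
$\left(\left(\frac{62}{73} + \frac{77}{49}\right) + m{\left(\left(1 + 4\right) \left(7 + 6\right) \right)}\right)^{2} = \left(\left(\frac{62}{73} + \frac{77}{49}\right) + 7\right)^{2} = \left(\left(62 \cdot \frac{1}{73} + 77 \cdot \frac{1}{49}\right) + 7\right)^{2} = \left(\left(\frac{62}{73} + \frac{11}{7}\right) + 7\right)^{2} = \left(\frac{1237}{511} + 7\right)^{2} = \left(\frac{4814}{511}\right)^{2} = \frac{23174596}{261121}$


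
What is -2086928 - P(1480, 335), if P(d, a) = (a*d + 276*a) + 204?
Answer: -2675392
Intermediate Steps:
P(d, a) = 204 + 276*a + a*d (P(d, a) = (276*a + a*d) + 204 = 204 + 276*a + a*d)
-2086928 - P(1480, 335) = -2086928 - (204 + 276*335 + 335*1480) = -2086928 - (204 + 92460 + 495800) = -2086928 - 1*588464 = -2086928 - 588464 = -2675392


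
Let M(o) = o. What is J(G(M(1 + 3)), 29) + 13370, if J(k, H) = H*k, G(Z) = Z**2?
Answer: 13834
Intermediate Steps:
J(G(M(1 + 3)), 29) + 13370 = 29*(1 + 3)**2 + 13370 = 29*4**2 + 13370 = 29*16 + 13370 = 464 + 13370 = 13834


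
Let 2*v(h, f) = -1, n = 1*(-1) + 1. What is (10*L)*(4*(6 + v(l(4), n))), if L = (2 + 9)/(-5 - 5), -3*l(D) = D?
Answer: -242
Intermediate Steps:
n = 0 (n = -1 + 1 = 0)
l(D) = -D/3
v(h, f) = -½ (v(h, f) = (½)*(-1) = -½)
L = -11/10 (L = 11/(-10) = 11*(-⅒) = -11/10 ≈ -1.1000)
(10*L)*(4*(6 + v(l(4), n))) = (10*(-11/10))*(4*(6 - ½)) = -44*11/2 = -11*22 = -242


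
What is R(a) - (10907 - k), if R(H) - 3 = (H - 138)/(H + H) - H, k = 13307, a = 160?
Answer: 358891/160 ≈ 2243.1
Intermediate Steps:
R(H) = 3 - H + (-138 + H)/(2*H) (R(H) = 3 + ((H - 138)/(H + H) - H) = 3 + ((-138 + H)/((2*H)) - H) = 3 + ((-138 + H)*(1/(2*H)) - H) = 3 + ((-138 + H)/(2*H) - H) = 3 + (-H + (-138 + H)/(2*H)) = 3 - H + (-138 + H)/(2*H))
R(a) - (10907 - k) = (7/2 - 1*160 - 69/160) - (10907 - 1*13307) = (7/2 - 160 - 69*1/160) - (10907 - 13307) = (7/2 - 160 - 69/160) - 1*(-2400) = -25109/160 + 2400 = 358891/160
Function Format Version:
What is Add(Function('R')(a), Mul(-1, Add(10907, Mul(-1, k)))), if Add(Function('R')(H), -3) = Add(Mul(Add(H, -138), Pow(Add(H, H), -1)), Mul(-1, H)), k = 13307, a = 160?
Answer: Rational(358891, 160) ≈ 2243.1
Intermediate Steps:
Function('R')(H) = Add(3, Mul(-1, H), Mul(Rational(1, 2), Pow(H, -1), Add(-138, H))) (Function('R')(H) = Add(3, Add(Mul(Add(H, -138), Pow(Add(H, H), -1)), Mul(-1, H))) = Add(3, Add(Mul(Add(-138, H), Pow(Mul(2, H), -1)), Mul(-1, H))) = Add(3, Add(Mul(Add(-138, H), Mul(Rational(1, 2), Pow(H, -1))), Mul(-1, H))) = Add(3, Add(Mul(Rational(1, 2), Pow(H, -1), Add(-138, H)), Mul(-1, H))) = Add(3, Add(Mul(-1, H), Mul(Rational(1, 2), Pow(H, -1), Add(-138, H)))) = Add(3, Mul(-1, H), Mul(Rational(1, 2), Pow(H, -1), Add(-138, H))))
Add(Function('R')(a), Mul(-1, Add(10907, Mul(-1, k)))) = Add(Add(Rational(7, 2), Mul(-1, 160), Mul(-69, Pow(160, -1))), Mul(-1, Add(10907, Mul(-1, 13307)))) = Add(Add(Rational(7, 2), -160, Mul(-69, Rational(1, 160))), Mul(-1, Add(10907, -13307))) = Add(Add(Rational(7, 2), -160, Rational(-69, 160)), Mul(-1, -2400)) = Add(Rational(-25109, 160), 2400) = Rational(358891, 160)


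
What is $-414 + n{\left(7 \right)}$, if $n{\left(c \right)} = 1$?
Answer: $-413$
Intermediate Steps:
$-414 + n{\left(7 \right)} = -414 + 1 = -413$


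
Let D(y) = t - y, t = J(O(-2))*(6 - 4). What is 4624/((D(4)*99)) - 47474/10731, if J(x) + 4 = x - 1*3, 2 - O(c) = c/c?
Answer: -371485/50589 ≈ -7.3432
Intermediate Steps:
O(c) = 1 (O(c) = 2 - c/c = 2 - 1*1 = 2 - 1 = 1)
J(x) = -7 + x (J(x) = -4 + (x - 1*3) = -4 + (x - 3) = -4 + (-3 + x) = -7 + x)
t = -12 (t = (-7 + 1)*(6 - 4) = -6*2 = -12)
D(y) = -12 - y
4624/((D(4)*99)) - 47474/10731 = 4624/(((-12 - 1*4)*99)) - 47474/10731 = 4624/(((-12 - 4)*99)) - 47474*1/10731 = 4624/((-16*99)) - 6782/1533 = 4624/(-1584) - 6782/1533 = 4624*(-1/1584) - 6782/1533 = -289/99 - 6782/1533 = -371485/50589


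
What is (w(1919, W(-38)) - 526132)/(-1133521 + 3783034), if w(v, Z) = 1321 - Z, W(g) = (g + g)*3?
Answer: -174861/883171 ≈ -0.19799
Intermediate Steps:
W(g) = 6*g (W(g) = (2*g)*3 = 6*g)
(w(1919, W(-38)) - 526132)/(-1133521 + 3783034) = ((1321 - 6*(-38)) - 526132)/(-1133521 + 3783034) = ((1321 - 1*(-228)) - 526132)/2649513 = ((1321 + 228) - 526132)*(1/2649513) = (1549 - 526132)*(1/2649513) = -524583*1/2649513 = -174861/883171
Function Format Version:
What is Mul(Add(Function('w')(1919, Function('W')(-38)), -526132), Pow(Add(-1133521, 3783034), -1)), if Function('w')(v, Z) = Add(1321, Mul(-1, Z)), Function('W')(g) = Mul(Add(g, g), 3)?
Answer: Rational(-174861, 883171) ≈ -0.19799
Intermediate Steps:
Function('W')(g) = Mul(6, g) (Function('W')(g) = Mul(Mul(2, g), 3) = Mul(6, g))
Mul(Add(Function('w')(1919, Function('W')(-38)), -526132), Pow(Add(-1133521, 3783034), -1)) = Mul(Add(Add(1321, Mul(-1, Mul(6, -38))), -526132), Pow(Add(-1133521, 3783034), -1)) = Mul(Add(Add(1321, Mul(-1, -228)), -526132), Pow(2649513, -1)) = Mul(Add(Add(1321, 228), -526132), Rational(1, 2649513)) = Mul(Add(1549, -526132), Rational(1, 2649513)) = Mul(-524583, Rational(1, 2649513)) = Rational(-174861, 883171)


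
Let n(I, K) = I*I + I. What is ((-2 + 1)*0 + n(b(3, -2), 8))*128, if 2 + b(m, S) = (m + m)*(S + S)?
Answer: 83200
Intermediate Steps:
b(m, S) = -2 + 4*S*m (b(m, S) = -2 + (m + m)*(S + S) = -2 + (2*m)*(2*S) = -2 + 4*S*m)
n(I, K) = I + I² (n(I, K) = I² + I = I + I²)
((-2 + 1)*0 + n(b(3, -2), 8))*128 = ((-2 + 1)*0 + (-2 + 4*(-2)*3)*(1 + (-2 + 4*(-2)*3)))*128 = (-1*0 + (-2 - 24)*(1 + (-2 - 24)))*128 = (0 - 26*(1 - 26))*128 = (0 - 26*(-25))*128 = (0 + 650)*128 = 650*128 = 83200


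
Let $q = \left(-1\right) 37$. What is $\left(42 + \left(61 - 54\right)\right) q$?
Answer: $-1813$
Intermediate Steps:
$q = -37$
$\left(42 + \left(61 - 54\right)\right) q = \left(42 + \left(61 - 54\right)\right) \left(-37\right) = \left(42 + 7\right) \left(-37\right) = 49 \left(-37\right) = -1813$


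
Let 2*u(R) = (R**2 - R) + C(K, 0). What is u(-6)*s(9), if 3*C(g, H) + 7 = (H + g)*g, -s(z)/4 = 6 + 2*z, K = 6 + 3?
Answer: -3200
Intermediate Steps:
K = 9
s(z) = -24 - 8*z (s(z) = -4*(6 + 2*z) = -24 - 8*z)
C(g, H) = -7/3 + g*(H + g)/3 (C(g, H) = -7/3 + ((H + g)*g)/3 = -7/3 + (g*(H + g))/3 = -7/3 + g*(H + g)/3)
u(R) = 37/3 + R**2/2 - R/2 (u(R) = ((R**2 - R) + (-7/3 + (1/3)*9**2 + (1/3)*0*9))/2 = ((R**2 - R) + (-7/3 + (1/3)*81 + 0))/2 = ((R**2 - R) + (-7/3 + 27 + 0))/2 = ((R**2 - R) + 74/3)/2 = (74/3 + R**2 - R)/2 = 37/3 + R**2/2 - R/2)
u(-6)*s(9) = (37/3 + (1/2)*(-6)**2 - 1/2*(-6))*(-24 - 8*9) = (37/3 + (1/2)*36 + 3)*(-24 - 72) = (37/3 + 18 + 3)*(-96) = (100/3)*(-96) = -3200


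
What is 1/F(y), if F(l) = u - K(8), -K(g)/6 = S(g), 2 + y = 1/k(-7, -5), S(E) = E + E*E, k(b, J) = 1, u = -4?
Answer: 1/428 ≈ 0.0023364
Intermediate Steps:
S(E) = E + E**2
y = -1 (y = -2 + 1/1 = -2 + 1 = -1)
K(g) = -6*g*(1 + g)
F(l) = 428 (F(l) = -4 - (-6)*8*(1 + 8) = -4 - (-6)*8*9 = -4 - 1*(-432) = -4 + 432 = 428)
1/F(y) = 1/428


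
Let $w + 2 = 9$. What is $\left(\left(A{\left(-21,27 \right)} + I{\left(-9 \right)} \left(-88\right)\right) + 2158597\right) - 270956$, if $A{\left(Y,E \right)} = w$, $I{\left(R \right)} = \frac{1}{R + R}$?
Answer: $\frac{16988876}{9} \approx 1.8877 \cdot 10^{6}$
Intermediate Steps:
$w = 7$ ($w = -2 + 9 = 7$)
$I{\left(R \right)} = \frac{1}{2 R}$
$A{\left(Y,E \right)} = 7$
$\left(\left(A{\left(-21,27 \right)} + I{\left(-9 \right)} \left(-88\right)\right) + 2158597\right) - 270956 = \left(\left(7 + \frac{1}{2 \left(-9\right)} \left(-88\right)\right) + 2158597\right) - 270956 = \left(\left(7 + \frac{1}{2} \left(- \frac{1}{9}\right) \left(-88\right)\right) + 2158597\right) - 270956 = \left(\left(7 - - \frac{44}{9}\right) + 2158597\right) - 270956 = \left(\left(7 + \frac{44}{9}\right) + 2158597\right) - 270956 = \left(\frac{107}{9} + 2158597\right) - 270956 = \frac{19427480}{9} - 270956 = \frac{16988876}{9}$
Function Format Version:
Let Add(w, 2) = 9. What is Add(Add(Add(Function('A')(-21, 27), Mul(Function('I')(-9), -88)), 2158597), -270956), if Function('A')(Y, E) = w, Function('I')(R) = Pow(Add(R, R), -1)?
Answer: Rational(16988876, 9) ≈ 1.8877e+6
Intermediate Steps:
w = 7 (w = Add(-2, 9) = 7)
Function('I')(R) = Mul(Rational(1, 2), Pow(R, -1)) (Function('I')(R) = Pow(Mul(2, R), -1) = Mul(Rational(1, 2), Pow(R, -1)))
Function('A')(Y, E) = 7
Add(Add(Add(Function('A')(-21, 27), Mul(Function('I')(-9), -88)), 2158597), -270956) = Add(Add(Add(7, Mul(Mul(Rational(1, 2), Pow(-9, -1)), -88)), 2158597), -270956) = Add(Add(Add(7, Mul(Mul(Rational(1, 2), Rational(-1, 9)), -88)), 2158597), -270956) = Add(Add(Add(7, Mul(Rational(-1, 18), -88)), 2158597), -270956) = Add(Add(Add(7, Rational(44, 9)), 2158597), -270956) = Add(Add(Rational(107, 9), 2158597), -270956) = Add(Rational(19427480, 9), -270956) = Rational(16988876, 9)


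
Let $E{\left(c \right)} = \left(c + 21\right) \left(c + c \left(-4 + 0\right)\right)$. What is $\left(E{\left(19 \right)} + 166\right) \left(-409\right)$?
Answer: $864626$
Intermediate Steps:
$E{\left(c \right)} = - 3 c \left(21 + c\right)$ ($E{\left(c \right)} = \left(21 + c\right) \left(c + c \left(-4\right)\right) = \left(21 + c\right) \left(c - 4 c\right) = \left(21 + c\right) \left(- 3 c\right) = - 3 c \left(21 + c\right)$)
$\left(E{\left(19 \right)} + 166\right) \left(-409\right) = \left(\left(-3\right) 19 \left(21 + 19\right) + 166\right) \left(-409\right) = \left(\left(-3\right) 19 \cdot 40 + 166\right) \left(-409\right) = \left(-2280 + 166\right) \left(-409\right) = \left(-2114\right) \left(-409\right) = 864626$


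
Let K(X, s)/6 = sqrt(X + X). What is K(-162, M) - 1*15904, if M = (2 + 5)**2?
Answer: -15904 + 108*I ≈ -15904.0 + 108.0*I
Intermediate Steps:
M = 49 (M = 7**2 = 49)
K(X, s) = 6*sqrt(2)*sqrt(X) (K(X, s) = 6*sqrt(X + X) = 6*sqrt(2*X) = 6*(sqrt(2)*sqrt(X)) = 6*sqrt(2)*sqrt(X))
K(-162, M) - 1*15904 = 6*sqrt(2)*sqrt(-162) - 1*15904 = 6*sqrt(2)*(9*I*sqrt(2)) - 15904 = 108*I - 15904 = -15904 + 108*I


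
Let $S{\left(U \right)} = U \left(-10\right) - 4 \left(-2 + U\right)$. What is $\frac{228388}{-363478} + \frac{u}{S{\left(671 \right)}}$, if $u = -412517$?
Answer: $\frac{73898602179}{1705802254} \approx 43.322$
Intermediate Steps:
$S{\left(U \right)} = 8 - 14 U$ ($S{\left(U \right)} = - 10 U - \left(-8 + 4 U\right) = 8 - 14 U$)
$\frac{228388}{-363478} + \frac{u}{S{\left(671 \right)}} = \frac{228388}{-363478} - \frac{412517}{8 - 9394} = 228388 \left(- \frac{1}{363478}\right) - \frac{412517}{8 - 9394} = - \frac{114194}{181739} - \frac{412517}{-9386} = - \frac{114194}{181739} - - \frac{412517}{9386} = - \frac{114194}{181739} + \frac{412517}{9386} = \frac{73898602179}{1705802254}$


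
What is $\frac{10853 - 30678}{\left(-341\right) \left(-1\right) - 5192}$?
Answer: $\frac{19825}{4851} \approx 4.0868$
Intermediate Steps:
$\frac{10853 - 30678}{\left(-341\right) \left(-1\right) - 5192} = - \frac{19825}{341 - 5192} = - \frac{19825}{-4851} = \left(-19825\right) \left(- \frac{1}{4851}\right) = \frac{19825}{4851}$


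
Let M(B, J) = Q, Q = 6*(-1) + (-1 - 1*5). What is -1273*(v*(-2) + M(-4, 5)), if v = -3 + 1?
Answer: 10184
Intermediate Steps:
Q = -12 (Q = -6 + (-1 - 5) = -6 - 6 = -12)
M(B, J) = -12
v = -2
-1273*(v*(-2) + M(-4, 5)) = -1273*(-2*(-2) - 12) = -1273*(4 - 12) = -1273*(-8) = 10184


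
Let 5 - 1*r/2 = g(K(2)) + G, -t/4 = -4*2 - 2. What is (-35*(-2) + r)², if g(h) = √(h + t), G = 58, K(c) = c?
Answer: 1464 + 144*√42 ≈ 2397.2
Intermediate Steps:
t = 40 (t = -4*(-4*2 - 2) = -4*(-8 - 2) = -4*(-10) = 40)
g(h) = √(40 + h) (g(h) = √(h + 40) = √(40 + h))
r = -106 - 2*√42 (r = 10 - 2*(√(40 + 2) + 58) = 10 - 2*(√42 + 58) = 10 - 2*(58 + √42) = 10 + (-116 - 2*√42) = -106 - 2*√42 ≈ -118.96)
(-35*(-2) + r)² = (-35*(-2) + (-106 - 2*√42))² = (70 + (-106 - 2*√42))² = (-36 - 2*√42)²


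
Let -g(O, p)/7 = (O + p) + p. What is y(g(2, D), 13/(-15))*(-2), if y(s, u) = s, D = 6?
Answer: 196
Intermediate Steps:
g(O, p) = -14*p - 7*O (g(O, p) = -7*((O + p) + p) = -7*(O + 2*p) = -14*p - 7*O)
y(g(2, D), 13/(-15))*(-2) = (-14*6 - 7*2)*(-2) = (-84 - 14)*(-2) = -98*(-2) = 196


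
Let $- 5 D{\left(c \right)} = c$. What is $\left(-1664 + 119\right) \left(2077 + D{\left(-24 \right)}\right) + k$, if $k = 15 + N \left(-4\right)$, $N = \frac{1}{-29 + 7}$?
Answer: $- \frac{35380024}{11} \approx -3.2164 \cdot 10^{6}$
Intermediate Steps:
$D{\left(c \right)} = - \frac{c}{5}$
$N = - \frac{1}{22}$ ($N = \frac{1}{-22} = - \frac{1}{22} \approx -0.045455$)
$k = \frac{167}{11}$ ($k = 15 - - \frac{2}{11} = 15 + \frac{2}{11} = \frac{167}{11} \approx 15.182$)
$\left(-1664 + 119\right) \left(2077 + D{\left(-24 \right)}\right) + k = \left(-1664 + 119\right) \left(2077 - - \frac{24}{5}\right) + \frac{167}{11} = - 1545 \left(2077 + \frac{24}{5}\right) + \frac{167}{11} = \left(-1545\right) \frac{10409}{5} + \frac{167}{11} = -3216381 + \frac{167}{11} = - \frac{35380024}{11}$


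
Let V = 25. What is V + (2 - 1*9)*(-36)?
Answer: 277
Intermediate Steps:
V + (2 - 1*9)*(-36) = 25 + (2 - 1*9)*(-36) = 25 + (2 - 9)*(-36) = 25 - 7*(-36) = 25 + 252 = 277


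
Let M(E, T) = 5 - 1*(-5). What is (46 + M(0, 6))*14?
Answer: 784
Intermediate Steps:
M(E, T) = 10 (M(E, T) = 5 + 5 = 10)
(46 + M(0, 6))*14 = (46 + 10)*14 = 56*14 = 784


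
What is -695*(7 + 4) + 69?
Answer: -7576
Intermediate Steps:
-695*(7 + 4) + 69 = -695*11 + 69 = -139*55 + 69 = -7645 + 69 = -7576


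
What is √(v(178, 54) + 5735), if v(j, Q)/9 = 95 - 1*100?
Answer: √5690 ≈ 75.432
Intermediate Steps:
v(j, Q) = -45 (v(j, Q) = 9*(95 - 1*100) = 9*(95 - 100) = 9*(-5) = -45)
√(v(178, 54) + 5735) = √(-45 + 5735) = √5690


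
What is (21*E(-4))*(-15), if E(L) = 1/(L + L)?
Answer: 315/8 ≈ 39.375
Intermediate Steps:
E(L) = 1/(2*L)
(21*E(-4))*(-15) = (21*((½)/(-4)))*(-15) = (21*((½)*(-¼)))*(-15) = (21*(-⅛))*(-15) = -21/8*(-15) = 315/8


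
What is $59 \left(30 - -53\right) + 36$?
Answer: $4933$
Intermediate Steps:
$59 \left(30 - -53\right) + 36 = 59 \left(30 + 53\right) + 36 = 59 \cdot 83 + 36 = 4897 + 36 = 4933$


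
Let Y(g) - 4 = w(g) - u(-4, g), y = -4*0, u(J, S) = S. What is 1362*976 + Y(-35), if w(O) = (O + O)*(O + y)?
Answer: 1331801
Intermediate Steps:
y = 0
w(O) = 2*O² (w(O) = (O + O)*(O + 0) = (2*O)*O = 2*O²)
Y(g) = 4 - g + 2*g² (Y(g) = 4 + (2*g² - g) = 4 + (-g + 2*g²) = 4 - g + 2*g²)
1362*976 + Y(-35) = 1362*976 + (4 - 1*(-35) + 2*(-35)²) = 1329312 + (4 + 35 + 2*1225) = 1329312 + (4 + 35 + 2450) = 1329312 + 2489 = 1331801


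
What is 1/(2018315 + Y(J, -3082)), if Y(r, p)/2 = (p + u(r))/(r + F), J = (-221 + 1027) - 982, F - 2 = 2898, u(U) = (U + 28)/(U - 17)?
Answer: 43811/88424299352 ≈ 4.9546e-7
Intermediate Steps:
u(U) = (28 + U)/(-17 + U)
F = 2900 (F = 2 + 2898 = 2900)
J = -176 (J = 806 - 982 = -176)
Y(r, p) = 2*(p + (28 + r)/(-17 + r))/(2900 + r) (Y(r, p) = 2*((p + (28 + r)/(-17 + r))/(r + 2900)) = 2*((p + (28 + r)/(-17 + r))/(2900 + r)) = 2*(p + (28 + r)/(-17 + r))/(2900 + r))
1/(2018315 + Y(J, -3082)) = 1/(2018315 + 2*(28 - 176 - 3082*(-17 - 176))/((-17 - 176)*(2900 - 176))) = 1/(2018315 + 2*(28 - 176 - 3082*(-193))/(-193*2724)) = 1/(2018315 + 2*(-1/193)*(1/2724)*(28 - 176 + 594826)) = 1/(2018315 + 2*(-1/193)*(1/2724)*594678) = 1/(2018315 - 99113/43811) = 1/(88424299352/43811) = 43811/88424299352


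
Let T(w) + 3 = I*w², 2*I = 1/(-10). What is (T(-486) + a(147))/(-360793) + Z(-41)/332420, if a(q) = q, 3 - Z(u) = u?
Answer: 88495912/2725791115 ≈ 0.032466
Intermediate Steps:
Z(u) = 3 - u
I = -1/20 (I = (½)/(-10) = (½)*(-⅒) = -1/20 ≈ -0.050000)
T(w) = -3 - w²/20
(T(-486) + a(147))/(-360793) + Z(-41)/332420 = ((-3 - 1/20*(-486)²) + 147)/(-360793) + (3 - 1*(-41))/332420 = ((-3 - 1/20*236196) + 147)*(-1/360793) + (3 + 41)*(1/332420) = ((-3 - 59049/5) + 147)*(-1/360793) + 44*(1/332420) = (-59064/5 + 147)*(-1/360793) + 1/7555 = -58329/5*(-1/360793) + 1/7555 = 58329/1803965 + 1/7555 = 88495912/2725791115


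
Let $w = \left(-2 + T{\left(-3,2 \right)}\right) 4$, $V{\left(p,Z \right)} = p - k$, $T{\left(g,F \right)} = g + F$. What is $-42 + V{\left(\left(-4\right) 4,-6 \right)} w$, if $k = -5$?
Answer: $90$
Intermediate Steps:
$T{\left(g,F \right)} = F + g$
$V{\left(p,Z \right)} = 5 + p$ ($V{\left(p,Z \right)} = p - -5 = p + 5 = 5 + p$)
$w = -12$ ($w = \left(-2 + \left(2 - 3\right)\right) 4 = \left(-2 - 1\right) 4 = \left(-3\right) 4 = -12$)
$-42 + V{\left(\left(-4\right) 4,-6 \right)} w = -42 + \left(5 - 16\right) \left(-12\right) = -42 - -132 = -42 + 132 = 90$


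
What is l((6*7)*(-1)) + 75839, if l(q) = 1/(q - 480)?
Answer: 39587957/522 ≈ 75839.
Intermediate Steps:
l(q) = 1/(-480 + q)
l((6*7)*(-1)) + 75839 = 1/(-480 + (6*7)*(-1)) + 75839 = 1/(-480 + 42*(-1)) + 75839 = 1/(-480 - 42) + 75839 = 1/(-522) + 75839 = -1/522 + 75839 = 39587957/522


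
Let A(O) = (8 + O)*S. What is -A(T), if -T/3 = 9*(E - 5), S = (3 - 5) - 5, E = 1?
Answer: 812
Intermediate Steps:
S = -7 (S = -2 - 5 = -7)
T = 108 (T = -27*(1 - 5) = -27*(-4) = -3*(-36) = 108)
A(O) = -56 - 7*O (A(O) = (8 + O)*(-7) = -56 - 7*O)
-A(T) = -(-56 - 7*108) = -(-56 - 756) = -1*(-812) = 812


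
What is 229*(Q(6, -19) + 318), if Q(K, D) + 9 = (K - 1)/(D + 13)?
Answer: 423421/6 ≈ 70570.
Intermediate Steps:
Q(K, D) = -9 + (-1 + K)/(13 + D) (Q(K, D) = -9 + (K - 1)/(D + 13) = -9 + (-1 + K)/(13 + D))
229*(Q(6, -19) + 318) = 229*((-118 + 6 - 9*(-19))/(13 - 19) + 318) = 229*((-118 + 6 + 171)/(-6) + 318) = 229*(-1/6*59 + 318) = 229*(-59/6 + 318) = 229*(1849/6) = 423421/6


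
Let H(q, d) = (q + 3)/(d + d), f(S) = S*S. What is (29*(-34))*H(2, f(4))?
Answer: -2465/16 ≈ -154.06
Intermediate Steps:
f(S) = S²
H(q, d) = (3 + q)/(2*d) (H(q, d) = (3 + q)/((2*d)) = (3 + q)*(1/(2*d)) = (3 + q)/(2*d))
(29*(-34))*H(2, f(4)) = (29*(-34))*((3 + 2)/(2*(4²))) = -493*5/16 = -986*5/32 = -2465/16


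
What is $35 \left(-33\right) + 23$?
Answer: $-1132$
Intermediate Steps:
$35 \left(-33\right) + 23 = -1155 + 23 = -1132$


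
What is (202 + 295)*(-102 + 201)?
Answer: 49203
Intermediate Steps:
(202 + 295)*(-102 + 201) = 497*99 = 49203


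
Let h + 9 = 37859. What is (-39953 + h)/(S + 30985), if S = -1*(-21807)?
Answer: -2103/52792 ≈ -0.039836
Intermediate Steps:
h = 37850 (h = -9 + 37859 = 37850)
S = 21807
(-39953 + h)/(S + 30985) = (-39953 + 37850)/(21807 + 30985) = -2103/52792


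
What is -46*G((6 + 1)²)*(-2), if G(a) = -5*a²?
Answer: -1104460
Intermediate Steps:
-46*G((6 + 1)²)*(-2) = -(-230)*((6 + 1)²)²*(-2) = -(-230)*(7²)²*(-2) = -(-230)*49²*(-2) = -(-230)*2401*(-2) = -46*(-12005)*(-2) = 552230*(-2) = -1104460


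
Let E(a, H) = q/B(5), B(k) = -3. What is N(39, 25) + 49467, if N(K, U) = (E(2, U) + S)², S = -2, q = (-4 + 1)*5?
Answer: 49476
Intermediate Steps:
q = -15 (q = -3*5 = -15)
E(a, H) = 5 (E(a, H) = -15/(-3) = -15*(-⅓) = 5)
N(K, U) = 9 (N(K, U) = (5 - 2)² = 3² = 9)
N(39, 25) + 49467 = 9 + 49467 = 49476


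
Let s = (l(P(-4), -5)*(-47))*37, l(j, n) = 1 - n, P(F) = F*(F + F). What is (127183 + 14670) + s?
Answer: 131419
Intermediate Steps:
P(F) = 2*F² (P(F) = F*(2*F) = 2*F²)
s = -10434 (s = ((1 - 1*(-5))*(-47))*37 = ((1 + 5)*(-47))*37 = (6*(-47))*37 = -282*37 = -10434)
(127183 + 14670) + s = (127183 + 14670) - 10434 = 141853 - 10434 = 131419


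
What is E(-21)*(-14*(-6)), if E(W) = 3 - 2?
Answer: 84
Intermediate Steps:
E(W) = 1
E(-21)*(-14*(-6)) = 1*(-14*(-6)) = 1*84 = 84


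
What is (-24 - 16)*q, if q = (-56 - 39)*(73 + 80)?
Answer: 581400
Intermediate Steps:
q = -14535 (q = -95*153 = -14535)
(-24 - 16)*q = (-24 - 16)*(-14535) = -40*(-14535) = 581400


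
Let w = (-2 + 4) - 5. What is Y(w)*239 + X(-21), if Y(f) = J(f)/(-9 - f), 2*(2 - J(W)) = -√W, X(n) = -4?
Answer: -251/3 - 239*I*√3/12 ≈ -83.667 - 34.497*I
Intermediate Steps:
J(W) = 2 + √W/2 (J(W) = 2 - (-1)*√W/2 = 2 + √W/2)
w = -3 (w = 2 - 5 = -3)
Y(f) = (2 + √f/2)/(-9 - f)
Y(w)*239 + X(-21) = ((-4 - √(-3))/(2*(9 - 3)))*239 - 4 = ((½)*(-4 - I*√3)/6)*239 - 4 = ((½)*(⅙)*(-4 - I*√3))*239 - 4 = (-⅓ - I*√3/12)*239 - 4 = (-239/3 - 239*I*√3/12) - 4 = -251/3 - 239*I*√3/12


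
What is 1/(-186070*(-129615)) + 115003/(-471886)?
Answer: -693395150666816/2845173292203075 ≈ -0.24371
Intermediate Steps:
1/(-186070*(-129615)) + 115003/(-471886) = -1/186070*(-1/129615) + 115003*(-1/471886) = 1/24117463050 - 115003/471886 = -693395150666816/2845173292203075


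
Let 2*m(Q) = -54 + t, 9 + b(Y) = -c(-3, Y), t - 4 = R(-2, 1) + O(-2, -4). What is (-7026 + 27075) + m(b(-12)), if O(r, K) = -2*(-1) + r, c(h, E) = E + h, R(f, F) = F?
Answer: 40049/2 ≈ 20025.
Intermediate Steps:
O(r, K) = 2 + r
t = 5 (t = 4 + (1 + (2 - 2)) = 4 + (1 + 0) = 4 + 1 = 5)
b(Y) = -6 - Y (b(Y) = -9 - (Y - 3) = -9 - (-3 + Y) = -9 + (3 - Y) = -6 - Y)
m(Q) = -49/2 (m(Q) = (-54 + 5)/2 = (1/2)*(-49) = -49/2)
(-7026 + 27075) + m(b(-12)) = (-7026 + 27075) - 49/2 = 20049 - 49/2 = 40049/2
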